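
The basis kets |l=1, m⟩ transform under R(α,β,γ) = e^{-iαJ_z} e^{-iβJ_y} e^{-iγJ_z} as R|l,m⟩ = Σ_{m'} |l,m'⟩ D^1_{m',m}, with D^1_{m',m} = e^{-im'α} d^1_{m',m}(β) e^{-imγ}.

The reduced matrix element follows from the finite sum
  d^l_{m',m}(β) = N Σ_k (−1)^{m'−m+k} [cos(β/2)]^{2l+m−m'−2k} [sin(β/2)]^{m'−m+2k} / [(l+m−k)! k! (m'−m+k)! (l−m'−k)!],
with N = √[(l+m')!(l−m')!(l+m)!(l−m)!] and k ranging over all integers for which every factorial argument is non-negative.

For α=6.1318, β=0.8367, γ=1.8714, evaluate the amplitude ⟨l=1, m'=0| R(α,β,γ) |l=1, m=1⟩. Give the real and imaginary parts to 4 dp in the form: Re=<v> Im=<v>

First d^1_{0,1}(β=0.8367), then the phase factors e^{-i(0)α} and e^{-i(1)γ}:
With c≡cos(β/2)=0.913761 and s≡sin(β/2)=0.406253, N=[1·1·2·1]^{1/2}=1.414214
k∈{1} keeps every argument non-negative
  k=1: (−1)^0·1.4142/(1)·0.9138^1·0.4063^1 = +0.524982
d^1_{0,1}(0.8367) = +0.524982
Phases: e^{-i·(0)·6.1318}=+1.000000+0.000000i, e^{-i·(1)·1.8714}=-0.296097-0.955158i ⇒ D=-0.155445-0.501441i

Re=-0.1554 Im=-0.5014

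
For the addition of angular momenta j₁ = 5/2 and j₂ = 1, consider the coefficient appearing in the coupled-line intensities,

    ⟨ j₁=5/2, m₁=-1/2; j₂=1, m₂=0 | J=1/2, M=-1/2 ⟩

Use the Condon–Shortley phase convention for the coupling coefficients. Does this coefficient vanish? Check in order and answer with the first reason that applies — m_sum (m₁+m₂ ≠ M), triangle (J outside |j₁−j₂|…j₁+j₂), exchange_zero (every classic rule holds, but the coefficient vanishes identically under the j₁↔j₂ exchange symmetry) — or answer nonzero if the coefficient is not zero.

triangle

m-sum: m₁+m₂ = -1/2+0 = -1/2, M = -1/2  ✓
triangle: need |j₁−j₂| ≤ J ≤ j₁+j₂, i.e. J ∈ [3/2, 7/2]; J = 1/2 is outside ✗ ⇒ coefficient is 0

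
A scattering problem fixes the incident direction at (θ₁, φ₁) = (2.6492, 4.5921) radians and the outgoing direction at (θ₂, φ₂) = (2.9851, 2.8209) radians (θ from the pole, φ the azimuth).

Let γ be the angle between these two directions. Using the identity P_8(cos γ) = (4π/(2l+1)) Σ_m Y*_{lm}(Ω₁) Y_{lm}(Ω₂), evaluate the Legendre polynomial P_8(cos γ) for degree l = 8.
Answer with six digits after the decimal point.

Term-by-term m-sum for l=8 (normalisation 4π/17 = 0.739198):
  m=-8: Y*=0.00073 - 0.00105j  Y=-0.00000 + 0.00000j  product -0.00000 + 0.00000j
  m=-7: Y*=-0.00715 - 0.00638j  Y=-0.00000 + 0.00000j  product 0.00000 - 0.00000j
  m=-6: Y*=-0.03358 + 0.02956j  Y=-0.00003 + 0.00007j  product -0.00000 - 0.00000j
  m=-5: Y*=0.08278 + 0.12063j  Y=-0.00003 + 0.00086j  product -0.00011 + 0.00007j
  m=-4: Y*=0.29961 - 0.15642j  Y=0.00213 + 0.00718j  product 0.00176 + 0.00182j
  m=-3: Y*=-0.18165 - 0.48134j  Y=0.02757 + 0.03955j  product 0.01403 - 0.02045j
  m=-2: Y*=-0.37491 + 0.09198j  Y=0.17510 + 0.13075j  product -0.07767 - 0.03291j
  m=-1: Y*=-0.01866 - 0.15442j  Y=0.58397 + 0.19397j  product 0.01905 - 0.09379j
  m=+0: Y*=-0.44896 + 0.00000j  Y=0.70375 + 0.00000j  product -0.31596 + 0.00000j
  m=+1: Y*=0.01866 - 0.15442j  Y=-0.58397 + 0.19397j  product 0.01905 + 0.09379j
  m=+2: Y*=-0.37491 - 0.09198j  Y=0.17510 - 0.13075j  product -0.07767 + 0.03291j
  m=+3: Y*=0.18165 - 0.48134j  Y=-0.02757 + 0.03955j  product 0.01403 + 0.02045j
  m=+4: Y*=0.29961 + 0.15642j  Y=0.00213 - 0.00718j  product 0.00176 - 0.00182j
  m=+5: Y*=-0.08278 + 0.12063j  Y=0.00003 + 0.00086j  product -0.00011 - 0.00007j
  m=+6: Y*=-0.03358 - 0.02956j  Y=-0.00003 - 0.00007j  product -0.00000 + 0.00000j
  m=+7: Y*=0.00715 - 0.00638j  Y=0.00000 + 0.00000j  product 0.00000 + 0.00000j
  m=+8: Y*=0.00073 + 0.00105j  Y=-0.00000 - 0.00000j  product -0.00000 - 0.00000j
Total Σ_m = -0.40183 + 0.00000j. Multiply by 0.739198: -0.29703 + 0.00000j. P_8(cos γ) = -0.297032

-0.297032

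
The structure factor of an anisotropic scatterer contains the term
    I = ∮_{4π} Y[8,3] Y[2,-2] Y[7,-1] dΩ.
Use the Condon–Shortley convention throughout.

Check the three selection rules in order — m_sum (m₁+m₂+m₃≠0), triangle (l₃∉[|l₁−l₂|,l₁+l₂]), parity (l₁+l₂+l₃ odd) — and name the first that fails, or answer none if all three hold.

azimuthal sum: 3 − 2 − 1 = 0  ✓
6 ≤ 7 ≤ 10 (triangle on l)  ✓
L = 8 + 2 + 7 = 17 (odd)  ✗

parity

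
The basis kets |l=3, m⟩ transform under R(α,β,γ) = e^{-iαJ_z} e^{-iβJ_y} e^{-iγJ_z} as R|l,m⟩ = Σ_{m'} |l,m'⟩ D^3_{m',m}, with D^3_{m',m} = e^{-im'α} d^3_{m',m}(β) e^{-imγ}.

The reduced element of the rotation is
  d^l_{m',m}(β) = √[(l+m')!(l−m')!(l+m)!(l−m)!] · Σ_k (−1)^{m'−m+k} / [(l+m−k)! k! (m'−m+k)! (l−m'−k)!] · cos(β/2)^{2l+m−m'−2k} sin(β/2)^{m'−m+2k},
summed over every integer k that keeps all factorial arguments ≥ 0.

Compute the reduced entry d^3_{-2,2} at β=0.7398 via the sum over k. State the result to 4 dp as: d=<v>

d=0.0720

d^3_{-2,2}(β=0.7398) via the finite sum:
c=cos(0.739800/2)=0.932364, s=sin(0.739800/2)=0.361522; N=√[1·120·120·1]=120.000000
Admissible k: 4..5 (factorial args all ≥0)
  k=4: (−1)^0·120.0000/(24)·0.9324^2·0.3615^4 = +0.074247
  k=5: (−1)^1·120.0000/(120)·0.9324^0·0.3615^6 = -0.002233
d^3_{-2,2}(0.7398) = +0.074247 -0.002233 = +0.072015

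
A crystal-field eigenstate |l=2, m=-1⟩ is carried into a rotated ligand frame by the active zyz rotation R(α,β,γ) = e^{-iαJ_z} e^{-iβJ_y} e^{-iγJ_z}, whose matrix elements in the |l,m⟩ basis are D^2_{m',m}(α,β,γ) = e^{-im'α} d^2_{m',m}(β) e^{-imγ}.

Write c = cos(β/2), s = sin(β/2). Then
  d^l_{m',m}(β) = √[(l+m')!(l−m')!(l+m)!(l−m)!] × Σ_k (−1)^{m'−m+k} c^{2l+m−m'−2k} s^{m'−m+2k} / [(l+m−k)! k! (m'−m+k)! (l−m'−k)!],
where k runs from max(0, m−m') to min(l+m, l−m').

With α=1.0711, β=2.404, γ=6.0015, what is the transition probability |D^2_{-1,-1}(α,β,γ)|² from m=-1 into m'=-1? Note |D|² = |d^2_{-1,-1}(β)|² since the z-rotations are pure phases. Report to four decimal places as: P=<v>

Split into d^2_{-1,-1}(β=2.4040) × two z-phases.
Half-angle: c=0.360493, s=0.932762. N=√(1·6·1·6)=6.000000
k: max(0,(-1)−(-1))=0 … min(2+(-1),2−(-1))=1
  k=0: (−1)^0·6.0000/(6)·0.3605^4·0.9328^0 = +0.016888
  k=1: (−1)^1·6.0000/(2)·0.3605^2·0.9328^2 = -0.339200
d^2_{-1,-1}(2.4040) = +0.016888 -0.339200 = -0.322312
|D^2_{-1,-1}|² = |d^2_{-1,-1}(β)|² = (-0.322312)² = 0.103885 (the z-rotation phases have unit modulus)

P=0.1039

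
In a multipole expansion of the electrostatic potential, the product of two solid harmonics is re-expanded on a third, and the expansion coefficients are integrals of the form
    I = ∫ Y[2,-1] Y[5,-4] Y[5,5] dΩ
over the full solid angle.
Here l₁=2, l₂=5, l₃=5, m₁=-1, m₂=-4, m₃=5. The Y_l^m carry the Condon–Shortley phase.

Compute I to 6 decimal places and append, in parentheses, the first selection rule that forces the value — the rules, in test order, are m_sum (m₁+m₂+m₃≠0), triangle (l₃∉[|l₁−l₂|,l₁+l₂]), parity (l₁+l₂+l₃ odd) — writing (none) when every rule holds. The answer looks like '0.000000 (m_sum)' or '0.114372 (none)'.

-0.187924 (none)

Checks pass: Σm=0; 12 even; l₃=5∈[3,7].
(2·2+1)(2·5+1)(2·5+1) = 605
Δ: 2! 2! 8! / 13! → 1/38610
sum: t=0:+1/2880 t=1:−1/576 t=2:+1/2880 = -1/960
3j²(2 5 5; 0 0 0) = Δ·Π!·Σ² = 10/429  (sign +1)
sum: t=1:−1/80640 = -1/80640
3j²(2 5 5; -1 -4 5) = Δ·Π!·Σ² = 9/286  (sign -1)
combine: 4πI² = 605·10/429·9/286 = 75/169
take √, sign -1: I = -0.18792404
No selection rule forces the value: the integral is nonzero (none).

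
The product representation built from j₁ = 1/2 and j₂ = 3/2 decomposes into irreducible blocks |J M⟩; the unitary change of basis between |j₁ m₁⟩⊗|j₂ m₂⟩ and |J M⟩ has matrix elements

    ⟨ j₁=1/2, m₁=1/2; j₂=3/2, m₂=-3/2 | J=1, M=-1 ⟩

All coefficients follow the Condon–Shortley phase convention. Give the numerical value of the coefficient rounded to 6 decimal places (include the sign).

triangle: 1!·0!·2!/4! = 2/24
(j±m)!: 1!·0!·0!·3!·0!·2! = 12
prefactor² = (2J+1)·Δ·N² = 3
  k=0: +1/(0!·1!·0!·0!·0!·2!) = 1/2
Σ = 1/2  ⇒  CG² = 3·(1/2)² = 3/4
CG = +√(3/4) = +0.866025

+√(3/4) = +0.866025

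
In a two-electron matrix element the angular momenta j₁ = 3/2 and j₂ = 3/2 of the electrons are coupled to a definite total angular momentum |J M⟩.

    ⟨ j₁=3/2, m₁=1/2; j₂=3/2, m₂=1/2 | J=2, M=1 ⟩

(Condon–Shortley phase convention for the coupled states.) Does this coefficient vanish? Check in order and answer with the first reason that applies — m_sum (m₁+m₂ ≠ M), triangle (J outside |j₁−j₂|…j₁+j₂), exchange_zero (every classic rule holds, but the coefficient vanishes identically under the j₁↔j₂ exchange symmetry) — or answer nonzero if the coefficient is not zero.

m-sum: m₁+m₂ = 1/2+1/2 = 1, M = 1  ✓
triangle: |j₁−j₂| = 0 ≤ J = 2 ≤ j₁+j₂ = 3  ✓
exchange: j₁=j₂ and m₁=m₂, and (−1)^(j₁+j₂−J) = (−1)^1 = −1 forces ⟨j₁m₁;j₂m₂|JM⟩ = −⟨j₂m₂;j₁m₁|JM⟩ = −⟨j₁m₁;j₂m₂|JM⟩ ⇒ the coefficient vanishes identically
Racah sum check: Σ_k collapses to 0 ⇒ CG = 0

exchange_zero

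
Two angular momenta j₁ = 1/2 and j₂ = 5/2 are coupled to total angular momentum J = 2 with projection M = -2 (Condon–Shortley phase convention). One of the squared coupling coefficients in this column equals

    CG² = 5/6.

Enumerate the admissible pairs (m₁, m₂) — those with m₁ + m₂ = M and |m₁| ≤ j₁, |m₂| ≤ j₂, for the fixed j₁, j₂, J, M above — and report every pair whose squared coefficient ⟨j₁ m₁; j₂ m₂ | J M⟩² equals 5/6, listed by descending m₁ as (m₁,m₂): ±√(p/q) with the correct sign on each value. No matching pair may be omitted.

Admissible pairs with m₁+m₂ = M = -2: (-1/2,-3/2), (1/2,-5/2)
  (m₁,m₂)=(1/2,-5/2): CG² = 5/6, CG = +√(5/6)   ← matches the target
  (m₁,m₂)=(-1/2,-3/2): CG² = 1/6, CG = −√(1/6)
Pairs with CG² = 5/6: (1/2,-5/2): +√(5/6)

(1/2,-5/2): +√(5/6)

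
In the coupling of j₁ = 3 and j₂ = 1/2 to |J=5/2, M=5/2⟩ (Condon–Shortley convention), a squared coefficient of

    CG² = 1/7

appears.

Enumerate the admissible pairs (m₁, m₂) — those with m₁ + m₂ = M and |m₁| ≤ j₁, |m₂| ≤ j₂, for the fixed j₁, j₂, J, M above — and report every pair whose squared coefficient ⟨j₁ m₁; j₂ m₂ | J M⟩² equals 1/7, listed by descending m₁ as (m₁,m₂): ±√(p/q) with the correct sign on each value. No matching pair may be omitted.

(2,1/2): −√(1/7)

Admissible pairs with m₁+m₂ = M = 5/2: (2,1/2), (3,-1/2)
  (m₁,m₂)=(3,-1/2): CG² = 6/7, CG = +√(6/7)
  (m₁,m₂)=(2,1/2): CG² = 1/7, CG = −√(1/7)   ← matches the target
Pairs with CG² = 1/7: (2,1/2): −√(1/7)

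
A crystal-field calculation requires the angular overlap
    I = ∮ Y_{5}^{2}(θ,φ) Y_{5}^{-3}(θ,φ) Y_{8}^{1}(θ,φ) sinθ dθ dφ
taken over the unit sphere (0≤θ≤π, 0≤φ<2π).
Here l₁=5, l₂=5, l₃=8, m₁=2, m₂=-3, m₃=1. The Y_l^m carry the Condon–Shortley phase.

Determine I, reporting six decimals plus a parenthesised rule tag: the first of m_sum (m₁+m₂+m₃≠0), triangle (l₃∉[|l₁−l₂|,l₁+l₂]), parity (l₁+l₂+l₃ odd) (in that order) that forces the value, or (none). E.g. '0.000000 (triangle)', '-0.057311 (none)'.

0.157845 (none)

Rules hold: Σm=0, L=18 even, 0≤8≤10.
N = 11·11·17 = 2057
Δ = 2!·8!·8!/19! = 1/37413090
Racah Σ t=0..2: t=0:+1/1036800 t=1:−1/331776 t=2:+1/1036800 = -1/921600
⇒ 3j(5 5 8; 0 0 0)² = 490/46189, sgn -1
Racah Σ t=0..2: t=0:+1/2073600 t=1:−1/7257600 t=2:+1/406425600 = 47/135475200
⇒ 3j(5 5 8; 2 -3 1)² = 6627/461890, sgn -1
4πI² = N·(3j₀)²·(3jₘ)² = 324723/1037153
I = +1·√(0.313091/4π) = 0.15784476
No selection rule forces the value: the integral is nonzero (none).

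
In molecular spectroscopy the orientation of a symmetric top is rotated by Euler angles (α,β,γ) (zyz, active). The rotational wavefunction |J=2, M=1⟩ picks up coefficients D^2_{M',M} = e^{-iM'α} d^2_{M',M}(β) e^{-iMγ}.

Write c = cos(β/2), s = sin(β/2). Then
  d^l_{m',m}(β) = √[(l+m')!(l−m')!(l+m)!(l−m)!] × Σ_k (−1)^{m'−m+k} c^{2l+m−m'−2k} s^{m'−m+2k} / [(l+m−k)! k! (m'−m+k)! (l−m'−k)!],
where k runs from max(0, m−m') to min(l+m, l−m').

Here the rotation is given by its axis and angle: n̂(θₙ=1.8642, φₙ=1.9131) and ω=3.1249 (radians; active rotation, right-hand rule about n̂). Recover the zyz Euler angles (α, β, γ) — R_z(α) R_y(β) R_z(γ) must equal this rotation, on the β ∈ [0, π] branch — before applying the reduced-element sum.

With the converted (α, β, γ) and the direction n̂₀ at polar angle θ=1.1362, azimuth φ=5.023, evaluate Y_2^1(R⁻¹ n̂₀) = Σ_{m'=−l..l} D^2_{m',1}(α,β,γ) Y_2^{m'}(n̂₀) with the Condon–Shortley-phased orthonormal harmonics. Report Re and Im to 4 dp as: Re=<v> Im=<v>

Axis–angle → zyz. n̂ = (sinθₙcosφₙ, sinθₙsinφₙ, cosθₙ) = (-0.321314, +0.901728, -0.289212), ω = 3.1249.
R = I cosω + sinω [n̂]ₓ + (1−cosω) n̂n̂ᵀ gives
  R = [-0.793390, -0.574607, +0.200894; -0.584262, +0.626254, -0.516182; +0.170791, -0.526908, -0.832585]
β = atan2(√(R₁₃²+R₂₃²), R₃₃) = 2.554555; α = atan2(R₂₃, R₁₃) mod 2π = 5.083544; γ = atan2(R₃₂, −R₃₁) mod 2π = 4.398937
Need the full column D^2_{m',1} for m'=−2..2 at α=5.0835, β=2.5546, γ=4.3989.
cos(β/2)=0.289322, sin(β/2)=0.957232
d^2_{-2,1}: single k=3 term ⇒ +0.507532;  D = +0.441693-0.249992i
d^2_{-1,1}: k∈[2..3] ⇒ +0.230102 -0.839592 = -0.609490;  D = -0.472152-0.385423i
d^2_{0,1}: k∈[1..2] ⇒ +0.056786 -0.621597 = -0.564811;  D = +0.174156-0.537291i
d^2_{1,1}: k∈[0..1] ⇒ +0.007007 -0.230102 = -0.223095;  D = +0.222723-0.012866i
d^2_{2,1}: single k=0 term ⇒ -0.046365;  D = +0.019280+0.042167i
Y_2^{m'}(θ=1.1362,φ=5.023) and Σ D·Y over m':
  (+0.4417-0.2500i)·(-0.2584+0.1850i)  (-0.4722-0.3854i)·(+0.0902+0.2809i)  (+0.1742-0.5373i)·(-0.1477+0.0000i)  (+0.2227-0.0129i)·(-0.0902+0.2809i)  (+0.0193+0.0422i)·(-0.2584-0.1850i)
Y_2^1(R⁻¹ n̂) = -0.041574+0.107507i

Re=-0.0416 Im=0.1075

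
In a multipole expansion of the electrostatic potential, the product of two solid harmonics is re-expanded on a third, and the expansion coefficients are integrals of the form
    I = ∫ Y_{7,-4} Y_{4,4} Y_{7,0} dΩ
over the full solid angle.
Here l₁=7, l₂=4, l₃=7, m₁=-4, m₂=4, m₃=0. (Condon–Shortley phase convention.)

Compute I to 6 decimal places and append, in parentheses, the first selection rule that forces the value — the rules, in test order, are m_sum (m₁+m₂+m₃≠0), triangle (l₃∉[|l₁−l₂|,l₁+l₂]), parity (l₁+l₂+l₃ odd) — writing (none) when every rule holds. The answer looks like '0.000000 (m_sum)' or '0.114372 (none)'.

0.148272 (none)

Checks pass: Σm=0; 18 even; l₃=7∈[3,11].
(2·7+1)(2·4+1)(2·7+1) = 2025
Δ: 4! 10! 4! / 19! → 1/58198140
sum: t=0:+1/17418240 t=1:−1/622080 t=2:+1/230400 t=3:−1/622080 t=4:+1/17418240 = 1/806400
3j²(7 4 7; 0 0 0) = Δ·Π!·Σ² = 2268/230945  (sign -1)
sum: t=4:+1/17418240 = 1/17418240
3j²(7 4 7; -4 4 0) = Δ·Π!·Σ² = 175/12597  (sign -1)
combine: 4πI² = 2025·2268/230945·175/12597 = 53581500/193947611
take √, sign +1: I = 0.14827239
No selection rule forces the value: the integral is nonzero (none).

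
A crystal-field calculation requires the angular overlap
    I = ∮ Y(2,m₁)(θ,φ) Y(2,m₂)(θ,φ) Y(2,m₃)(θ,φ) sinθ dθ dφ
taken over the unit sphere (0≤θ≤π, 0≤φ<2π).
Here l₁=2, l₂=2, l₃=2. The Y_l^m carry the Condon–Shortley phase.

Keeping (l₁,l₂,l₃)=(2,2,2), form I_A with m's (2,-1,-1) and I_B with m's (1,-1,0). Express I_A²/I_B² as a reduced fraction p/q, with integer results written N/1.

6/1

Shared (l₁,l₂,l₃)=(2,2,2): N and (l;000)² cancel in I_A²/I_B².
A: Δ = 2!·2!·2!/7! = 1/630; Racah Σ t=0..0: t=0:+1/4 = 1/4; ⇒ 3j(2 2 2; 2 -1 -1)² = 3/35, sgn -1
B: Δ = 2!·2!·2!/7! = 1/630; Racah Σ t=0..1: t=0:+1/2 t=1:−1/4 = 1/4; ⇒ 3j(2 2 2; 1 -1 0)² = 1/70, sgn +1
I_A²/I_B² = (3/35)/(1/70) = 6/1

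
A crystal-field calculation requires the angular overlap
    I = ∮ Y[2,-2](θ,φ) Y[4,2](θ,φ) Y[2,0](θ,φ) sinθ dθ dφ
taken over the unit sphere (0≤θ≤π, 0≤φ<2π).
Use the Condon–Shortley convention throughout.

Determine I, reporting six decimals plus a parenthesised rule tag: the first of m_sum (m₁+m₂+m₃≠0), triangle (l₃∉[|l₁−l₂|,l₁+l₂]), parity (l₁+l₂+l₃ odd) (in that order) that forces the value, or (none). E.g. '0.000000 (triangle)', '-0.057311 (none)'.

Rules hold: Σm=0, L=8 even, 2≤2≤6.
N = 5·9·5 = 225
Δ = 4!·0!·4!/9! = 1/630
Racah Σ t=2..2: t=2:+1/16 = 1/16
⇒ 3j(2 4 2; 0 0 0)² = 2/35, sgn +1
Racah Σ t=4..4: t=4:+1/96 = 1/96
⇒ 3j(2 4 2; -2 2 0)² = 1/42, sgn +1
4πI² = N·(3j₀)²·(3jₘ)² = 15/49
I = +1·√(0.306122/4π) = 0.15607835
No selection rule forces the value: the integral is nonzero (none).

0.156078 (none)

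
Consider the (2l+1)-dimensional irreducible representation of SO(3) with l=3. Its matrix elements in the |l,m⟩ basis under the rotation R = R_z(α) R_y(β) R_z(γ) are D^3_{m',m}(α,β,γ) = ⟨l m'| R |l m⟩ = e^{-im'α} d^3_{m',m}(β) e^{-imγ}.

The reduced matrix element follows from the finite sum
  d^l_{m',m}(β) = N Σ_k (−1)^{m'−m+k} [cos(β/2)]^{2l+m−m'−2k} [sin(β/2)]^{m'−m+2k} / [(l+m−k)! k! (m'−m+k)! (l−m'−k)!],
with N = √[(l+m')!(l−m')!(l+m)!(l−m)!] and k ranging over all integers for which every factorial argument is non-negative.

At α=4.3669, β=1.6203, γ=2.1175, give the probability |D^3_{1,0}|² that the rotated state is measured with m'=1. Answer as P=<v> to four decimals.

P=0.1825

Split into d^3_{1,0}(β=1.6203) × two z-phases.
c=cos(1.620300/2)=0.689390, s=sin(1.620300/2)=0.724391; N=√[24·2·6·6]=41.569219
k∈{0,1,2} keeps every argument non-negative
  k=0: (−1)^1·41.5692/(12)·0.6894^5·0.7244^1 = -0.390740
  k=1: (−1)^2·41.5692/(4)·0.6894^3·0.7244^3 = +1.294270
  k=2: (−1)^3·41.5692/(12)·0.6894^1·0.7244^5 = -0.476343
d^3_{1,0}(1.6203) = -0.390740 +1.294270 -0.476343 = +0.427187
|D^3_{1,0}|² = |d^3_{1,0}(β)|² = (+0.427187)² = 0.182489 (the z-rotation phases have unit modulus)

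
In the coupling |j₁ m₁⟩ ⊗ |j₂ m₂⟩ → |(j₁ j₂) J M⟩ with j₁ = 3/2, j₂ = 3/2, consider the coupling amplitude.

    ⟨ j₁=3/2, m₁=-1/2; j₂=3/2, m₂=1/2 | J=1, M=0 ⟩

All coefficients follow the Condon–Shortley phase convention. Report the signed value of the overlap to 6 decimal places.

√[3·2!1!1!/5! · 1!2!2!1!1!1!] = √(1/5)
  +(−1)^1/∏(1,1,1,1,0,0)! = -1  (running -1)
  +(−1)^2/∏(2,0,0,0,1,1)! = 1/2  (running -1/2)
⟨..|..⟩ = √(1/5)·(-1/2) = -0.223607

-0.223607  (= −√(1/20))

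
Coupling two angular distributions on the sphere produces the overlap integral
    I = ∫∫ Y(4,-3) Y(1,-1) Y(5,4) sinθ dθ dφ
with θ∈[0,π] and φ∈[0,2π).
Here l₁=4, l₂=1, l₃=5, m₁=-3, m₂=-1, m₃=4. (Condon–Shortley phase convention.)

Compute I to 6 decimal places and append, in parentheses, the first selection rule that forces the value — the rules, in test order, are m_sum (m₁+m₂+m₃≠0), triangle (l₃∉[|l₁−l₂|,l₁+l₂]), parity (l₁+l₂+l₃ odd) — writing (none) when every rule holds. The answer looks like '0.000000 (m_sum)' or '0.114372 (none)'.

Rules hold: Σm=0, L=10 even, 3≤5≤5.
N = 9·3·11 = 297
Δ = 0!·8!·2!/11! = 1/495
Racah Σ t=0..0: t=0:+1/576 = 1/576
⇒ 3j(4 1 5; 0 0 0)² = 5/99, sgn -1
Racah Σ t=0..0: t=0:+1/10080 = 1/10080
⇒ 3j(4 1 5; -3 -1 4)² = 4/55, sgn -1
4πI² = N·(3j₀)²·(3jₘ)² = 12/11
I = +1·√(1.09091/4π) = 0.29463840
No selection rule forces the value: the integral is nonzero (none).

0.294638 (none)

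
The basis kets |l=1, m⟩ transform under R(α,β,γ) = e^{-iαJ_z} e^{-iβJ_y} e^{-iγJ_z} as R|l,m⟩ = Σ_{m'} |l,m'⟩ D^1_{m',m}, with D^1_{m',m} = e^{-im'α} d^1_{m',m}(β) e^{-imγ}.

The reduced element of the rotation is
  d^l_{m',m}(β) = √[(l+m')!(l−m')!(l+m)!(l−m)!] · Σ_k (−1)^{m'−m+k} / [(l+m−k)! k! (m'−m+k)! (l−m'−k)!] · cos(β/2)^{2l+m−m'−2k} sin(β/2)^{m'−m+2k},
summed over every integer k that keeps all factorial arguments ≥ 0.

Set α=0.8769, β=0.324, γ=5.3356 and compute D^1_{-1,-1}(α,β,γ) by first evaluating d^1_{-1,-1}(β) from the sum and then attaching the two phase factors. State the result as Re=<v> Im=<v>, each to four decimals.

D^1_{-1,-1}(0.8769,0.3240,5.3356) = e^{-i·-1·0.8769}·d^1_{-1,-1}(0.3240)·e^{-i·-1·5.3356}. Compute d first:
With c≡cos(β/2)=0.986907 and s≡sin(β/2)=0.161292, N=[1·2·1·2]^{1/2}=2.000000
The bounds max(0,m−m')=0 and min(l+m,l−m')=0 give 1 term
  k=0: (−1)^0·2.0000/(2)·0.9869^2·0.1613^0 = +0.973985
d^1_{-1,-1}(0.3240) = +0.973985
Attach z-rotation phases: D = e^{-i(-1)(0.8769)}·(+0.973985)·e^{-i(-1)(5.3356)} = +0.971553-0.068789i

Re=0.9716 Im=-0.0688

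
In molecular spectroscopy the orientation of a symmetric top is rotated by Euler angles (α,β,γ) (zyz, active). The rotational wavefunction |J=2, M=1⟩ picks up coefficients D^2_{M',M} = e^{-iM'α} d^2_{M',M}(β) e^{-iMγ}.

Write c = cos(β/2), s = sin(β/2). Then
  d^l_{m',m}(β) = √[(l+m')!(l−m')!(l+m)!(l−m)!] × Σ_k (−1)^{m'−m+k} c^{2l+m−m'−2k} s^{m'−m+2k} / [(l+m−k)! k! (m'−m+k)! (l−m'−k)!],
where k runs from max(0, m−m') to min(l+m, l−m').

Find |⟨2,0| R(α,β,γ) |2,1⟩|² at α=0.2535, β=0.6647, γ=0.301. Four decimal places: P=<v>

P=0.3536

D^2_{0,1}(0.2535,0.6647,0.3010) = e^{-i·0·0.2535}·d^2_{0,1}(0.6647)·e^{-i·1·0.3010}. Compute d first:
Half-angle: c=0.945278, s=0.326265. N=√(2·2·6·1)=4.898979
k∈{1,2} keeps every argument non-negative
  k=1: (−1)^0·4.8990/(2)·0.9453^3·0.3263^1 = +0.675034
  k=2: (−1)^1·4.8990/(2)·0.9453^1·0.3263^3 = -0.080417
d^2_{0,1}(0.6647) = +0.675034 -0.080417 = +0.594617
|D^2_{0,1}|² = |d^2_{0,1}(β)|² = (+0.594617)² = 0.353569 (the z-rotation phases have unit modulus)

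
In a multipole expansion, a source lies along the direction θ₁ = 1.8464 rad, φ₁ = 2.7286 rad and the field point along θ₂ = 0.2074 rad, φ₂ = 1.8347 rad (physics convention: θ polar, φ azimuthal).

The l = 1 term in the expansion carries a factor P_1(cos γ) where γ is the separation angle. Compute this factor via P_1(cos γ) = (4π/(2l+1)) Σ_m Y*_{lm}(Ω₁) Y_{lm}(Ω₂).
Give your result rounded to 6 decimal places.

-0.142183

Term-by-term m-sum for l=1 (normalisation 4π/3 = 4.188790):
  m=-1: Y*=-0.30450 + 0.13343j  Y=-0.01856 - 0.06868j  product 0.01481 + 0.01844j
  m=+0: Y*=-0.13296 + 0.00000j  Y=0.47813 + 0.00000j  product -0.06357 + 0.00000j
  m=+1: Y*=0.30450 + 0.13343j  Y=0.01856 - 0.06868j  product 0.01481 - 0.01844j
Accumulated sum -0.03394 + 0.00000j; after 4π/(2l+1) scaling, -0.14218 + 0.00000j ⇒ P_1 = -0.142183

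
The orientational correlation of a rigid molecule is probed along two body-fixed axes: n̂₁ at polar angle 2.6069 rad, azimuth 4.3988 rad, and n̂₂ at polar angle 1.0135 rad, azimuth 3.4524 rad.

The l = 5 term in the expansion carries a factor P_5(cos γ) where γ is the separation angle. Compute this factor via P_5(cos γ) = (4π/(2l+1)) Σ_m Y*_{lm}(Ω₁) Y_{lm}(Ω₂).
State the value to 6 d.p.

Addition theorem: P_5(cos γ) = (4π/11) Σ_m Y*_{lm}(Ω₁) Y_{lm}(Ω₂), m = −5…5:
  term(m=-5) = (0.000064, -0.003258)   from Y*(Ω₁)=(-0.015947, -0.000045), Y(Ω₂)=(-0.003425, 0.204325)
  term(m=-4) = (0.027423, 0.020589)   from Y*(Ω₁)=(-0.026498, 0.080924), Y(Ω₂)=(0.129571, -0.381306)
  term(m=-3) = (-0.079416, 0.024775)   from Y*(Ω₁)=(0.209458, 0.152728), Y(Ω₂)=(-0.191232, 0.257718)
  term(m=-2) = (-0.015191, 0.045535)   from Y*(Ω₁)=(0.374347, -0.271327), Y(Ω₂)=(-0.084403, 0.060462)
  term(m=-1) = (-0.070826, -0.098292)   from Y*(Ω₁)=(-0.108005, -0.333050), Y(Ω₂)=(0.329444, -0.105823)
  term(m=+0) = (0.004977, 0.000000)   from Y*(Ω₁)=(0.230787, -0.000000), Y(Ω₂)=(0.021565, 0.000000)
  term(m=+1) = (-0.070826, 0.098292)   from Y*(Ω₁)=(0.108005, -0.333050), Y(Ω₂)=(-0.329444, -0.105823)
  term(m=+2) = (-0.015191, -0.045535)   from Y*(Ω₁)=(0.374347, 0.271327), Y(Ω₂)=(-0.084403, -0.060462)
  term(m=+3) = (-0.079416, -0.024775)   from Y*(Ω₁)=(-0.209458, 0.152728), Y(Ω₂)=(0.191232, 0.257718)
  term(m=+4) = (0.027423, -0.020589)   from Y*(Ω₁)=(-0.026498, -0.080924), Y(Ω₂)=(0.129571, 0.381306)
  term(m=+5) = (0.000064, 0.003258)   from Y*(Ω₁)=(0.015947, -0.000045), Y(Ω₂)=(0.003425, 0.204325)
Σ over m = (-0.270915, 0.000000); ×(4π/11) → (-0.309492, 0.000000). Real part: -0.309492

-0.309492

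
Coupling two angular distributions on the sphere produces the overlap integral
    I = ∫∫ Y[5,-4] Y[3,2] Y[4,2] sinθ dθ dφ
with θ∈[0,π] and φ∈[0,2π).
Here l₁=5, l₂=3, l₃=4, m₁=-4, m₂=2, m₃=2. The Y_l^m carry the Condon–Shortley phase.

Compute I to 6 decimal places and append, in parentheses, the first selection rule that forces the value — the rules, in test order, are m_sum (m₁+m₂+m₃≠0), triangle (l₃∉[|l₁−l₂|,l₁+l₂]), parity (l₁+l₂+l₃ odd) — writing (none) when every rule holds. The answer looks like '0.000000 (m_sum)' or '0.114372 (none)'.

m-sum 0 ✓  L=12 even ✓  2≤4≤8 ✓
Π(2lᵢ+1) = 11×7×9 = 693
triangle coeff Δ(5,3,4) = 1/180180
Σ_t [1,3]: t=1:−1/576 t=2:+1/144 t=3:−1/576 = 1/288
(3j)²=20/1001 [(5 3 4; 0 0 0)], sign=+1
Σ_t [3,4]: t=3:−1/8640 t=4:+1/2880 = 1/4320
(3j)²=8/429 [(5 3 4; -4 2 2)], sign=+1
⇒ 4πI² = 480/1859
I = (+1)√(480/1859/(4π)) = 0.14334284
No selection rule forces the value: the integral is nonzero (none).

0.143343 (none)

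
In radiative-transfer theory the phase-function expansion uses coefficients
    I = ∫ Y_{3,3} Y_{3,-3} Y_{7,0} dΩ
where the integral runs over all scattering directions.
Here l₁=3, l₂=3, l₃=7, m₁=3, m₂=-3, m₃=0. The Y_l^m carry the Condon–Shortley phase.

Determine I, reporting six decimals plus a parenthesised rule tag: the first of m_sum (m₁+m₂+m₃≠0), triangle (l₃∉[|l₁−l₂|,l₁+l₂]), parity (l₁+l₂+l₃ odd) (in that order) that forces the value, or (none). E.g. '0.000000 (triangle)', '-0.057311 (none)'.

0.000000 (triangle)

l₃=7 ∉ [0,6] — triangle fails ⇒ I = 0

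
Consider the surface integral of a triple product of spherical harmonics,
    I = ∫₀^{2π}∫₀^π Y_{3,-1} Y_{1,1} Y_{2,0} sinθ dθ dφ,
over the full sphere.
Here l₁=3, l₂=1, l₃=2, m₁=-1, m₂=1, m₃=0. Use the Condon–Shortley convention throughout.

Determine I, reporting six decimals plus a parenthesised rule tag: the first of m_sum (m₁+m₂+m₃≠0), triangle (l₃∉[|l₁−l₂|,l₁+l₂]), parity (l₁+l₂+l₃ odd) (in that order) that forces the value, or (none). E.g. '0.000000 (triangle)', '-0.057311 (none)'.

-0.202301 (none)

Checks pass: Σm=0; 6 even; l₃=2∈[2,4].
(2·3+1)(2·1+1)(2·2+1) = 105
Δ: 2! 4! 0! / 7! → 1/105
sum: t=1:−1/4 = -1/4
3j²(3 1 2; 0 0 0) = Δ·Π!·Σ² = 3/35  (sign -1)
sum: t=2:+1/8 = 1/8
3j²(3 1 2; -1 1 0) = Δ·Π!·Σ² = 2/35  (sign +1)
combine: 4πI² = 105·3/35·2/35 = 18/35
take √, sign -1: I = -0.20230066
No selection rule forces the value: the integral is nonzero (none).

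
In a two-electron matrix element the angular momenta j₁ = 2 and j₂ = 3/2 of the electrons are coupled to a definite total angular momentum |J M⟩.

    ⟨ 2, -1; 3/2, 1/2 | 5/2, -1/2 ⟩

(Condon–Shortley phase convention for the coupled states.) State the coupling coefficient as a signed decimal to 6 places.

-0.597614  (= −√(5/14))

triangle: 1!·3!·2!/7! = 12/5040
(j±m)!: 1!·3!·2!·1!·2!·3! = 144
prefactor² = (2J+1)·Δ·N² = 72/35
  k=0: +1/(0!·1!·3!·2!·0!·0!) = 1/12
  k=1: −1/(1!·0!·2!·1!·1!·1!) = -1/2
Σ = -5/12  ⇒  CG² = 72/35·(-5/12)² = 5/14
CG = −√(5/14) = -0.597614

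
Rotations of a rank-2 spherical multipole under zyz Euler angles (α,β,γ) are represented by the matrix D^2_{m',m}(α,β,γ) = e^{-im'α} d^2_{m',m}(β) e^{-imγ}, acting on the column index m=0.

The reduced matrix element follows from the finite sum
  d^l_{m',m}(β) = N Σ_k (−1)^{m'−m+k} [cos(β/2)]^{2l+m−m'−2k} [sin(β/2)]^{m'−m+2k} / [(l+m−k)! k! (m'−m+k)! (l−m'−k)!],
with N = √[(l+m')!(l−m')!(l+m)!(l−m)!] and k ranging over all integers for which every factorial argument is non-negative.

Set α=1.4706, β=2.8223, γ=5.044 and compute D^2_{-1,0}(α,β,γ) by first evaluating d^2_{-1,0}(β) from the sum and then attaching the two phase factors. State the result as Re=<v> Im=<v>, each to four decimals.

D^2_{-1,0}(1.4706,2.8223,5.0440) = e^{-i·-1·1.4706}·d^2_{-1,0}(2.8223)·e^{-i·0·5.0440}. Compute d first:
c=cos(2.822300/2)=0.158969, s=sin(2.822300/2)=0.987284; N=√[1·6·2·2]=4.898979
k∈{1,2} keeps every argument non-negative
  k=1: (−1)^0·4.8990/(2)·0.1590^3·0.9873^1 = +0.009715
  k=2: (−1)^1·4.8990/(2)·0.1590^1·0.9873^3 = -0.374726
d^2_{-1,0}(2.8223) = +0.009715 -0.374726 = -0.365011
Attach z-rotation phases: D = e^{-i(-1)(1.4706)}·(-0.365011)·e^{-i(0)(5.0440)} = -0.036512-0.363180i

Re=-0.0365 Im=-0.3632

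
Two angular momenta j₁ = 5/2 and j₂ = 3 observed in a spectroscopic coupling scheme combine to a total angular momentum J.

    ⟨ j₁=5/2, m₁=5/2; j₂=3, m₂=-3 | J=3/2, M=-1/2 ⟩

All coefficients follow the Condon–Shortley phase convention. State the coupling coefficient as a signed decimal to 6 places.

j₁+j₂−J=4  J+j₁−j₂=1  J−j₁+j₂=2  j₁+j₂+J+1=8
(j₁±m₁, j₂±m₂, J±M) = (5,0,0,6,1,2)
P² = 5760/7
sum k=0..0:
  [0] +1/48 = 1/48
S = 1/48
C² = P²·S² = 5/14 ; C = +0.597614

+0.597614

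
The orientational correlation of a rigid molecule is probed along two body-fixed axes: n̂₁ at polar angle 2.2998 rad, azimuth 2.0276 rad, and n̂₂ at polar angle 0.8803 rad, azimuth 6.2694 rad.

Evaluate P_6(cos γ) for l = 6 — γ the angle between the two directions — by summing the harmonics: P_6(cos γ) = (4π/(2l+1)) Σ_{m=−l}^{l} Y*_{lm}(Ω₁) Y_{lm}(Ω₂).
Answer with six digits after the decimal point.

-0.076229

Summing Y*_{l m}(θ₁,φ₁)·Y_{l m}(θ₂,φ₂) over m ∈ [−6, 6]; prefactor 4π/(2·6+1) = 0.966644:
  [-6]  conj(Y_{6,-6})(Ω₁) = 0.07657 - 0.03244j ; Y_{6,-6}(Ω₂) = 0.10107 + 0.00838j ; Δ = 0.00801 - 0.00264j
  [-5]  conj(Y_{6,-5})(Ω₁) = 0.19456 + 0.16833j ; Y_{6,-5}(Ω₂) = 0.28956 + 0.01999j ; Δ = 0.05297 + 0.05263j
  [-4]  conj(Y_{6,-4})(Ω₁) = -0.10867 + 0.41446j ; Y_{6,-4}(Ω₂) = 0.43568 + 0.02405j ; Δ = -0.05731 + 0.17796j
  [-3]  conj(Y_{6,-3})(Ω₁) = -0.33185 + 0.06740j ; Y_{6,-3}(Ω₂) = 0.27775 + 0.01149j ; Δ = -0.09294 + 0.01491j
  [-2]  conj(Y_{6,-2})(Ω₁) = 0.05419 + 0.07023j ; Y_{6,-2}(Ω₂) = -0.16860 - 0.00465j ; Δ = -0.00881 - 0.01209j
  [-1]  conj(Y_{6,-1})(Ω₁) = -0.16380 + 0.33328j ; Y_{6,-1}(Ω₂) = -0.35182 - 0.00485j ; Δ = 0.05924 - 0.11646j
  [+0]  conj(Y_{6,0})(Ω₁) = -0.01578 + 0.00000j ; Y_{6,0}(Ω₂) = 0.07489 + 0.00000j ; Δ = -0.00118 + 0.00000j
  [+1]  conj(Y_{6,1})(Ω₁) = 0.16380 + 0.33328j ; Y_{6,1}(Ω₂) = 0.35182 - 0.00485j ; Δ = 0.05924 + 0.11646j
  [+2]  conj(Y_{6,2})(Ω₁) = 0.05419 - 0.07023j ; Y_{6,2}(Ω₂) = -0.16860 + 0.00465j ; Δ = -0.00881 + 0.01209j
  [+3]  conj(Y_{6,3})(Ω₁) = 0.33185 + 0.06740j ; Y_{6,3}(Ω₂) = -0.27775 + 0.01149j ; Δ = -0.09294 - 0.01491j
  [+4]  conj(Y_{6,4})(Ω₁) = -0.10867 - 0.41446j ; Y_{6,4}(Ω₂) = 0.43568 - 0.02405j ; Δ = -0.05731 - 0.17796j
  [+5]  conj(Y_{6,5})(Ω₁) = -0.19456 + 0.16833j ; Y_{6,5}(Ω₂) = -0.28956 + 0.01999j ; Δ = 0.05297 - 0.05263j
  [+6]  conj(Y_{6,6})(Ω₁) = 0.07657 + 0.03244j ; Y_{6,6}(Ω₂) = 0.10107 - 0.00838j ; Δ = 0.00801 + 0.00264j
Total Σ_m = -0.07886 + 0.00000j. Multiply by 0.966644: -0.07623 + 0.00000j. P_6(cos γ) = -0.076229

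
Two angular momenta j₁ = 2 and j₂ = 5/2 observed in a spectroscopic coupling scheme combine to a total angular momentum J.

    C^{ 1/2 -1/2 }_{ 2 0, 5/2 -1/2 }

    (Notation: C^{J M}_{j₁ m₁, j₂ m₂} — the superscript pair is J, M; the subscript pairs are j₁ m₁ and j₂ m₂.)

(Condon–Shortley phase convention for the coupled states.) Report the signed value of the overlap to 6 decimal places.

√[2·4!0!1!/6! · 2!2!2!3!0!1!] = √(16/5)
  +(−1)^2/∏(2,2,0,0,0,1)! = 1/4  (running 1/4)
⟨..|..⟩ = √(16/5)·(1/4) = +0.447214

+0.447214  (= +√(1/5))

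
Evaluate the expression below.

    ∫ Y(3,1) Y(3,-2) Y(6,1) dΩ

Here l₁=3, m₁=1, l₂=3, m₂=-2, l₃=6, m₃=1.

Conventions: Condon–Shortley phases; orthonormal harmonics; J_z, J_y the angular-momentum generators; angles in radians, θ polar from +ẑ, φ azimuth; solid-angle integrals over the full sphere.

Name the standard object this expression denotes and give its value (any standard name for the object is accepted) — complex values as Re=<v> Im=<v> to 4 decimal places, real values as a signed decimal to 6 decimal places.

This is a Gaunt coefficient — the integral of a triple product of spherical harmonics over the sphere.
Rules hold: Σm=0, L=12 even, 0≤6≤6.
N = 7·7·13 = 637
Δ = 0!·6!·6!/13! = 1/12012
Racah Σ t=0..0: t=0:+1/1296 = 1/1296
⇒ 3j(3 3 6; 0 0 0)² = 100/3003, sgn +1
Racah Σ t=0..0: t=0:+1/5760 = 1/5760
⇒ 3j(3 3 6; 1 -2 1)² = 5/572, sgn -1
4πI² = N·(3j₀)²·(3jₘ)² = 875/4719
I = -1·√(0.185421/4π) = -0.12147142

Gaunt coefficient, -0.121471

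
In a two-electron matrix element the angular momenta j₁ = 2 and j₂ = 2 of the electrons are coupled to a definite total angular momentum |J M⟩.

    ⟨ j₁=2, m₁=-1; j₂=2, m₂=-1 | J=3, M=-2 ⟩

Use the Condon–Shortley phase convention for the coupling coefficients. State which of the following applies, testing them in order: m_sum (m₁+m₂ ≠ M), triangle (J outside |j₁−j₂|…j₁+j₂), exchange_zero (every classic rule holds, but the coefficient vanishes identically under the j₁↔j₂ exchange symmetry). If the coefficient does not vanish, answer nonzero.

m-sum: m₁+m₂ = -1+(-1) = -2, M = -2  ✓
triangle: |j₁−j₂| = 0 ≤ J = 3 ≤ j₁+j₂ = 4  ✓
exchange: j₁=j₂ and m₁=m₂, and (−1)^(j₁+j₂−J) = (−1)^1 = −1 forces ⟨j₁m₁;j₂m₂|JM⟩ = −⟨j₂m₂;j₁m₁|JM⟩ = −⟨j₁m₁;j₂m₂|JM⟩ ⇒ the coefficient vanishes identically
Racah sum check: Σ_k collapses to 0 ⇒ CG = 0

exchange_zero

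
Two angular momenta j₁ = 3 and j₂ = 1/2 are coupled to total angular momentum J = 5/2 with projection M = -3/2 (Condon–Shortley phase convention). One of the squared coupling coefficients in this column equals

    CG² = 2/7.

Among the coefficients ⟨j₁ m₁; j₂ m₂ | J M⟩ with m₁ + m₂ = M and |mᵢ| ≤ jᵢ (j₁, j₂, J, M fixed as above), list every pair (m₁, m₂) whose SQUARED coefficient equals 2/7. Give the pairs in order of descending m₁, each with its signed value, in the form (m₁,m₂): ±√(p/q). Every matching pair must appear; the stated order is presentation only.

Admissible pairs with m₁+m₂ = M = -3/2: (-2,1/2), (-1,-1/2)
  (m₁,m₂)=(-1,-1/2): CG² = 2/7, CG = +√(2/7)   ← matches the target
  (m₁,m₂)=(-2,1/2): CG² = 5/7, CG = −√(5/7)
Pairs with CG² = 2/7: (-1,-1/2): +√(2/7)

(-1,-1/2): +√(2/7)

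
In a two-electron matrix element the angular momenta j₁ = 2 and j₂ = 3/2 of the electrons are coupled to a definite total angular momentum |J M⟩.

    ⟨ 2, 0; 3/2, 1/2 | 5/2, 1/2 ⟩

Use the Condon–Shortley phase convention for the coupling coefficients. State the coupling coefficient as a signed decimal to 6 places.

-0.292770  (= −√(3/35))

√[6·1!3!2!/7! · 2!2!2!1!3!2!] = √(48/35)
  +(−1)^0/∏(0,1,2,2,1,0)! = 1/4  (running 1/4)
  +(−1)^1/∏(1,0,1,1,2,1)! = -1/2  (running -1/4)
⟨..|..⟩ = √(48/35)·(-1/4) = -0.292770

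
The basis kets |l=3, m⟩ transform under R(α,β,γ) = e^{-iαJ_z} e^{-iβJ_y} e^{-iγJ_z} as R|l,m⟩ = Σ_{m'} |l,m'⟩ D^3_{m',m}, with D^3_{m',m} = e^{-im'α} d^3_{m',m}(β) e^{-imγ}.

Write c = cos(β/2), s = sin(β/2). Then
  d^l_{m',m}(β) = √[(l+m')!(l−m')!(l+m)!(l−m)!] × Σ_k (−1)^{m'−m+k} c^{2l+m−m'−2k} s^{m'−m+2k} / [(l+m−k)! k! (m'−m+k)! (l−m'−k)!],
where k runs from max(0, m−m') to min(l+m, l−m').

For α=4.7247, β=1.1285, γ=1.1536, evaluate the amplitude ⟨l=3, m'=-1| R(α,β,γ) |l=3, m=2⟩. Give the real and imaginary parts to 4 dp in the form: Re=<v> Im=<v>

Split into d^3_{-1,2}(β=1.1285) × two z-phases.
Half-angle: c=0.844990, s=0.534782. N=√(2·24·120·1)=75.894664
k: max(0,(2)−(-1))=3 … min(3+(2),3−(-1))=4
  k=3: (−1)^0·75.8947/(12)·0.8450^3·0.5348^3 = +0.583600
  k=4: (−1)^1·75.8947/(24)·0.8450^1·0.5348^5 = -0.116879
d^3_{-1,2}(1.1285) = +0.583600 -0.116879 = +0.466721
Attach z-rotation phases: D = e^{-i(-1)(4.7247)}·(+0.466721)·e^{-i(2)(1.1536)} = -0.349621+0.309182i

Re=-0.3496 Im=0.3092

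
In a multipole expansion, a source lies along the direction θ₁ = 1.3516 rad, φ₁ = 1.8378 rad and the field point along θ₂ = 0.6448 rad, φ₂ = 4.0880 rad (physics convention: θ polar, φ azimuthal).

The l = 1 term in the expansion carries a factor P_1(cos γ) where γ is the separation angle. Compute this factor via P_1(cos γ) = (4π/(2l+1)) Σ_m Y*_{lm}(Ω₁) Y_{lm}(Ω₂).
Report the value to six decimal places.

-0.194827

Expand P_1 via completeness: Σ_{m} conj(Y_{1,m}) at Ω₁ times Y_{1,m} at Ω₂ —
  [-1]  conj(Y_{1,-1})(Ω₁) = (-0.088975, 0.325278) ; Y_{1,-1}(Ω₂) = (-0.121396, 0.168475) ; Δ = (-0.044000, -0.054477)
  [+0]  conj(Y_{1,0})(Ω₁) = (0.106244, -0.000000) ; Y_{1,0}(Ω₂) = (0.390501, 0.000000) ; Δ = (0.041488, 0.000000)
  [+1]  conj(Y_{1,1})(Ω₁) = (0.088975, 0.325278) ; Y_{1,1}(Ω₂) = (0.121396, 0.168475) ; Δ = (-0.044000, 0.054477)
Σ over m = (-0.046512, 0.000000); ×(4π/3) → (-0.194827, 0.000000). Real part: -0.194827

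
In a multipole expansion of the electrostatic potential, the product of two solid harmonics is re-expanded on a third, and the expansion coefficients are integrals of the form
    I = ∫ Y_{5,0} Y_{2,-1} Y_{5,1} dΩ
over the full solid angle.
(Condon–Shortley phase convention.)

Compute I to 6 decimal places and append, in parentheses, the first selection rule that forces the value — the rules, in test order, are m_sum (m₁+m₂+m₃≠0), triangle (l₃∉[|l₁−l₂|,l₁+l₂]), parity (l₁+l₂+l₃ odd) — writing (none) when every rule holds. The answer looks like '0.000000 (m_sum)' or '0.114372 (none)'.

-0.036166 (none)

m-sum 0 ✓  L=12 even ✓  3≤5≤7 ✓
Π(2lᵢ+1) = 11×5×11 = 605
triangle coeff Δ(5,2,5) = 1/38610
Σ_t [0,2]: t=0:+1/2880 t=1:−1/576 t=2:+1/2880 = -1/960
(3j)²=10/429 [(5 2 5; 0 0 0)], sign=+1
Σ_t [0,1]: t=0:+1/1440 t=1:−1/1152 = -1/5760
(3j)²=1/858 [(5 2 5; 0 -1 1)], sign=-1
⇒ 4πI² = 25/1521
I = (-1)√(25/1521/(4π)) = -0.03616600
No selection rule forces the value: the integral is nonzero (none).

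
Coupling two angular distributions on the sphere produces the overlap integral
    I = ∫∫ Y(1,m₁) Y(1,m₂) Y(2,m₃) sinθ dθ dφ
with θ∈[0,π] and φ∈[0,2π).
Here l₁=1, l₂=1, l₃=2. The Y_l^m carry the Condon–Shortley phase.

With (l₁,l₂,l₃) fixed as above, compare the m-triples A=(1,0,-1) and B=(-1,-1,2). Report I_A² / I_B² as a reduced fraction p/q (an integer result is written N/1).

Shared (l₁,l₂,l₃)=(1,1,2): N and (l;000)² cancel in I_A²/I_B².
A: Δ = 0!·2!·2!/5! = 1/30; Racah Σ t=0..0: t=0:+1/2 = 1/2; ⇒ 3j(1 1 2; 1 0 -1)² = 1/10, sgn -1
B: Δ = 0!·2!·2!/5! = 1/30; Racah Σ t=0..0: t=0:+1/4 = 1/4; ⇒ 3j(1 1 2; -1 -1 2)² = 1/5, sgn +1
I_A²/I_B² = (1/10)/(1/5) = 1/2

1/2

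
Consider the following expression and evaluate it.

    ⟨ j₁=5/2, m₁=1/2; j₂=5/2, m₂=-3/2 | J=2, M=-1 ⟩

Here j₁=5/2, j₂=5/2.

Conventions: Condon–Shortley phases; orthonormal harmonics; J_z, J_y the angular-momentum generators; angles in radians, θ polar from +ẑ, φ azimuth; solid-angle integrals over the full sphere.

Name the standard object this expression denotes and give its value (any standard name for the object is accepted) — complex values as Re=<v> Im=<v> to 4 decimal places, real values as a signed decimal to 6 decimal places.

This is a Clebsch–Gordan (vector-coupling) coefficient.
triangle: 3!*2!*2!/8! = 24/40320
(j±m)!: 3!*2!*1!*4!*1!*3! = 1728
prefactor² = (2J+1)*Δ*N² = 36/7
  k=0: +1/(0!*3!*2!*1!*0!*1!) = 1/12
  k=1: −1/(1!*2!*1!*0!*1!*2!) = -1/4
Σ = -1/6  ⇒  CG² = 36/7*(-1/6)² = 1/7
CG = −√(1/7) = -0.377964

Clebsch–Gordan coefficient, −√(1/7) ≈ -0.377964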